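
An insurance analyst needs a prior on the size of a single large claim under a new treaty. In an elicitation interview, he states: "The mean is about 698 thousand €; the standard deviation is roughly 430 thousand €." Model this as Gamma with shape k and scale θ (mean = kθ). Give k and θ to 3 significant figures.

k ≈ 2.63, θ ≈ 265

For Gamma(k, scale θ): mean = kθ, variance = kθ², so CV = 1/√k.
CV = SD/mean = 430/698 = 0.616, hence k = 1/CV² = 2.63.
Then θ = mean/k = 698/2.63 = 265.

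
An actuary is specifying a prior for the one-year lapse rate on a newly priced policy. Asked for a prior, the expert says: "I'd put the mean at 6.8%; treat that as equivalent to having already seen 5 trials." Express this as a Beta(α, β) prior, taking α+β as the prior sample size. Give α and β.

α = 0.34, β = 4.66

Under the effective-sample-size interpretation, Beta(α, β) has prior mean α/(α+β) and prior sample size α+β.
So α+β = 5 and α/(α+β) = 0.068, giving α = 0.068·5 = 0.34 and β = 5 − 0.34 = 4.66.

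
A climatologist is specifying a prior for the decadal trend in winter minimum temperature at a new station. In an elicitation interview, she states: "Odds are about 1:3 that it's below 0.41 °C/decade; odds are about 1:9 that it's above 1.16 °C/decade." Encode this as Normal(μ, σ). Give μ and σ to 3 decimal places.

The p-quantile of Normal(μ,σ) is μ + z_p·σ, with z_{0.25} = -0.6745 and z_{0.9} = 1.282.
Eliminate σ: μ = (z₂·x₁ − z₁·x₂)/(z₂ − z₁) = (1.282·0.41 − (-0.6745)·1.16)/1.956 = 0.669.
Then σ = (x₂ − x₁)/(z₂ − z₁) = (1.16 − 0.41)/1.956 = 0.383.

μ = 0.669, σ = 0.383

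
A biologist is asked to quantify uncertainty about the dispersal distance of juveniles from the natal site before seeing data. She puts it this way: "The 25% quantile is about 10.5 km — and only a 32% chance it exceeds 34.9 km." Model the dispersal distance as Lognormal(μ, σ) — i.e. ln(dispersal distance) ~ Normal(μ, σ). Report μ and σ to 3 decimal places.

If T ~ Lognormal(μ,σ) then ln T ~ Normal(μ,σ), so the p-quantile of ln T is μ + z_p·σ.
ln(10.5) = 2.351 and ln(34.9) = 3.552; z_{0.25} = -0.6745, z_{0.68} = 0.4677.
σ = (3.552 − 2.351)/(0.4677 − (-0.6745)) = 1.052.
μ = 2.351 − (-0.6745)·1.052 = 3.061.

μ ≈ 3.061, σ ≈ 1.052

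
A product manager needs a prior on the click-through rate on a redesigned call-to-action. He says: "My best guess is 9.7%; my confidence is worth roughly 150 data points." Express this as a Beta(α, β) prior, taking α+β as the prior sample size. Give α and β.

Under the effective-sample-size interpretation, Beta(α, β) has prior mean α/(α+β) and prior sample size α+β.
So α+β = 150 and α/(α+β) = 0.097, giving α = 0.097·150 = 14.55 and β = 150 − 14.55 = 135.45.

α = 14.55, β = 135.45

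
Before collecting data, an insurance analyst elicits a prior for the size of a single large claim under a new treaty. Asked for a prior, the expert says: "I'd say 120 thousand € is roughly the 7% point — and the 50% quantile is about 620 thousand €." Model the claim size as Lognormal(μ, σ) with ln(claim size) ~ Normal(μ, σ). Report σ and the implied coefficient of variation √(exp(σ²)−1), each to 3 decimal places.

σ ≈ 1.113, CV ≈ 1.565

If T ~ Lognormal(μ,σ) then ln T ~ Normal(μ,σ), so the p-quantile of ln T is μ + z_p·σ.
ln(120) = 4.787 and ln(620) = 6.43; z_{0.07} = -1.476, z_{0.5} = 0.
σ = (6.43 − 4.787)/(0 − (-1.476)) = 1.113.
μ = 4.787 − (-1.476)·1.113 = 6.430.
CV = √(exp(σ²)−1) = √(exp(1.2383)−1) = 1.565.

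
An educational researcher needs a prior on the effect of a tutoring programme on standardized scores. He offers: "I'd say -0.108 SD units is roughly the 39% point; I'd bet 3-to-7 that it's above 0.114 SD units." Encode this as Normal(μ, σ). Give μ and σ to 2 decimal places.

μ = -0.03, σ = 0.28

The p-quantile of Normal(μ,σ) is μ + z_p·σ, with z_{0.39} = -0.2793 and z_{0.7} = 0.5244.
Eliminate σ: μ = (z₂·x₁ − z₁·x₂)/(z₂ − z₁) = (0.5244·-0.108 − (-0.2793)·0.114)/0.8037 = -0.03.
Then σ = (x₂ − x₁)/(z₂ − z₁) = (0.114 − -0.108)/0.8037 = 0.28.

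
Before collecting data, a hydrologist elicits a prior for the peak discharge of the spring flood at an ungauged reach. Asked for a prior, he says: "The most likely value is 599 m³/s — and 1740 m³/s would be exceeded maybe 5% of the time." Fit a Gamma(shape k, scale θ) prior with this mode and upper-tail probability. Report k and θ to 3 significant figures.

Gamma(k,θ) with k>1 has mode (k−1)θ, so θ = 599/(k−1).
Need P(X < 1740) = 0.95 with θ tied to k this way. Start at k = 2, θ = 599: P(X<1740) ≈ 0.786.
Too low — raise k to concentrate. Iterating converges to k ≈ 3.34.
Then θ = 599/(3.34−1) ≈ 256.

k ≈ 3.34, θ ≈ 256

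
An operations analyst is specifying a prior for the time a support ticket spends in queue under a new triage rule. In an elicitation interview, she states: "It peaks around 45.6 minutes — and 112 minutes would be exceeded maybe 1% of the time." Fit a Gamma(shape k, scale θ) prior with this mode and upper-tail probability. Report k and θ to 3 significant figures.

k ≈ 6.84, θ ≈ 7.81

Gamma(k,θ) with k>1 has mode (k−1)θ, so θ = 45.6/(k−1).
Need P(X < 112) = 0.99 with θ tied to k this way. Start at k = 2, θ = 45.6: P(X<112) ≈ 0.704.
Too low — raise k to concentrate. Iterating converges to k ≈ 6.84.
Then θ = 45.6/(6.84−1) ≈ 7.81.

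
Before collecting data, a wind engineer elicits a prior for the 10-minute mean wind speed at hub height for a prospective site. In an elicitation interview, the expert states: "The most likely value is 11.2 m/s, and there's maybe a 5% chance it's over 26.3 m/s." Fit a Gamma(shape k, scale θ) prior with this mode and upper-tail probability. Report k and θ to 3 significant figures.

Gamma(k,θ) with k>1 has mode (k−1)θ, so θ = 11.2/(k−1).
Need P(X < 26.3) = 0.95 with θ tied to k this way. Start at k = 2, θ = 11.2: P(X<26.3) ≈ 0.680.
Too low — raise k to concentrate. Iterating converges to k ≈ 4.75.
Then θ = 11.2/(4.75−1) ≈ 2.98.

k ≈ 4.75, θ ≈ 2.98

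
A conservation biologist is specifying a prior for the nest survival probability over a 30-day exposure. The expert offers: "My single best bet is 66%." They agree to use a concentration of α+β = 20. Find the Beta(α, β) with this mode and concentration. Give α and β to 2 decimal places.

α = 12.88, β = 7.12

For α,β > 1 the Beta mode is (α−1)/(α+β−2). With α+β = 20, the mode is (α−1)/18.
Set (α−1)/18 = 0.66 → α = 1 + 0.66·18 = 12.88.
β = 20 − α = 7.12.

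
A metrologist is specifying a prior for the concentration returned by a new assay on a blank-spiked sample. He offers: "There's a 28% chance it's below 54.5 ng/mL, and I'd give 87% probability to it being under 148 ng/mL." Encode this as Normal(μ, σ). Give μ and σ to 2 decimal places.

For Normal(μ,σ), the p-quantile is μ + z_p·σ. Here z_{0.28} = -0.5828, z_{0.87} = 1.126.
So 54.5 = μ − 0.5828σ and 148 = μ + 1.126σ.
Subtracting: σ = (148 − 54.5)/(1.126 − (-0.5828)) = 54.70.
Then μ = 54.5 − (-0.5828)·54.70 = 86.38.

μ = 86.38, σ = 54.70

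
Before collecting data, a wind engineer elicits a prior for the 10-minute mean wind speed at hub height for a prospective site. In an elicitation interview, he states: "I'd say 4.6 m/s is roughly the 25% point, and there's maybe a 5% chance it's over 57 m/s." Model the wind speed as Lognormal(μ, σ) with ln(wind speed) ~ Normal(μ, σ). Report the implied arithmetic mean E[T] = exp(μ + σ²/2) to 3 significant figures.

E[T] ≈ 17.2 m/s

If T ~ Lognormal(μ,σ) then ln T ~ Normal(μ,σ), so the p-quantile of ln T is μ + z_p·σ.
ln(4.6) = 1.526 and ln(57) = 4.043; z_{0.25} = -0.6745, z_{0.95} = 1.645.
σ = (4.043 − 1.526)/(1.645 − (-0.6745)) = 1.085.
μ = 1.526 − (-0.6745)·1.085 = 2.258.
E[T] = exp(μ + σ²/2) = exp(2.258 + 0.5888) = 17.2 m/s.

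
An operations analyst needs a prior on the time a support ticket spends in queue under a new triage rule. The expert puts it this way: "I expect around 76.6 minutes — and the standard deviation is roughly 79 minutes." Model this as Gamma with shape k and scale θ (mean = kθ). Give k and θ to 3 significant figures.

k ≈ 0.94, θ ≈ 81.5

For Gamma(k, scale θ): mean = kθ, variance = kθ², so CV = 1/√k.
CV = SD/mean = 79/76.6 = 1.031, hence k = 1/CV² = 0.94.
Then θ = mean/k = 76.6/0.94 = 81.5.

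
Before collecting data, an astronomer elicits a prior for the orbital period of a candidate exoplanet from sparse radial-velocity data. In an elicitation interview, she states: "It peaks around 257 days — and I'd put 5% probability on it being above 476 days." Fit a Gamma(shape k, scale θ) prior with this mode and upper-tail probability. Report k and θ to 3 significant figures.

Gamma(k,θ) with k>1 has mode (k−1)θ, so θ = 257/(k−1).
Need P(X < 476) = 0.95 with θ tied to k this way. Start at k = 2, θ = 257: P(X<476) ≈ 0.552.
Too low — raise k to concentrate. Iterating converges to k ≈ 8.33.
Then θ = 257/(8.33−1) ≈ 35.1.

k ≈ 8.33, θ ≈ 35.1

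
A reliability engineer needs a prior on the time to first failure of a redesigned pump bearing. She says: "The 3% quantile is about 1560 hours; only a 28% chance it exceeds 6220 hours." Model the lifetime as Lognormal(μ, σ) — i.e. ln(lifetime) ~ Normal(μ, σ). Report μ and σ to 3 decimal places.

μ ≈ 8.408, σ ≈ 0.561

If T ~ Lognormal(μ,σ) then ln T ~ Normal(μ,σ), so the p-quantile of ln T is μ + z_p·σ.
ln(1560) = 7.352 and ln(6220) = 8.736; z_{0.03} = -1.881, z_{0.72} = 0.5828.
σ = (8.736 − 7.352)/(0.5828 − (-1.881)) = 0.561.
μ = 7.352 − (-1.881)·0.561 = 8.408.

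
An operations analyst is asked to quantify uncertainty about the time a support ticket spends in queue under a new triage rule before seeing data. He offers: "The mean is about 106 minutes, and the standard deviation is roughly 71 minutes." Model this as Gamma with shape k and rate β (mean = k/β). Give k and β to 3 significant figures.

For Gamma(k, rate β): mean = k/β, variance = k/β², so CV = 1/√k.
CV = SD/mean = 71/106 = 0.6698, hence k = 1/CV² = 2.23.
Then β = k/mean = 2.23/106 = 0.021.

k ≈ 2.23, β ≈ 0.021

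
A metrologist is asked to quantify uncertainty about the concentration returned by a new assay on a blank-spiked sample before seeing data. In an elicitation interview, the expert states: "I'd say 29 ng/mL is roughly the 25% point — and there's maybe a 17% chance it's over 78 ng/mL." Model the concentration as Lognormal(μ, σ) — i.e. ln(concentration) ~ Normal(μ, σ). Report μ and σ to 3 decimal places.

μ ≈ 3.777, σ ≈ 0.608

If T ~ Lognormal(μ,σ) then ln T ~ Normal(μ,σ), so the p-quantile of ln T is μ + z_p·σ.
ln(29) = 3.367 and ln(78) = 4.357; z_{0.25} = -0.6745, z_{0.83} = 0.9542.
σ = (4.357 − 3.367)/(0.9542 − (-0.6745)) = 0.608.
μ = 3.367 − (-0.6745)·0.608 = 3.777.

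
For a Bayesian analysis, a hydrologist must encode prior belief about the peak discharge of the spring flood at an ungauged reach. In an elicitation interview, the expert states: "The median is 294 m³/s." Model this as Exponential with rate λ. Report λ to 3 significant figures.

Exponential median = ln 2 / λ, so λ = ln 2 / 294.0 = 0.00236.

λ ≈ 0.00236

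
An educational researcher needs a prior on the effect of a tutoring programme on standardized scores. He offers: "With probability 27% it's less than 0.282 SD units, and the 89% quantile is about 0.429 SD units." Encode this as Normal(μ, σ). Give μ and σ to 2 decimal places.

μ = 0.33, σ = 0.08

For Normal(μ,σ), the p-quantile is μ + z_p·σ. Here z_{0.27} = -0.6128, z_{0.89} = 1.227.
So 0.282 = μ − 0.6128σ and 0.429 = μ + 1.227σ.
Subtracting: σ = (0.429 − 0.282)/(1.227 − (-0.6128)) = 0.08.
Then μ = 0.282 − (-0.6128)·0.08 = 0.33.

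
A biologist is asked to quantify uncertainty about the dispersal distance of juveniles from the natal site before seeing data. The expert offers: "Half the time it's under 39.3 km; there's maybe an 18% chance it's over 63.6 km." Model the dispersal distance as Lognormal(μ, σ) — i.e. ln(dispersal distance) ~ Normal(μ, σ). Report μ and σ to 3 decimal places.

μ ≈ 3.671, σ ≈ 0.526

If T ~ Lognormal(μ,σ) then ln T ~ Normal(μ,σ), so the p-quantile of ln T is μ + z_p·σ.
ln(39.3) = 3.671 and ln(63.6) = 4.153; z_{0.5} = 0, z_{0.82} = 0.9154.
σ = (4.153 − 3.671)/(0.9154 − (0)) = 0.526.
μ = 3.671 − (0)·0.526 = 3.671.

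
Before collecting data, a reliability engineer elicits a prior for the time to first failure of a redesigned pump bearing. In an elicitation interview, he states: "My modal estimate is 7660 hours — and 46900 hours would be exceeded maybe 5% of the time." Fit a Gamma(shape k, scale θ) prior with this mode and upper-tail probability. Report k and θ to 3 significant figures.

k ≈ 1.69, θ ≈ 11100

Gamma(k,θ) with k>1 has mode (k−1)θ, so θ = 7660/(k−1).
Need P(X < 46900) = 0.95 with θ tied to k this way. Start at k = 2, θ = 7660: P(X<46900) ≈ 0.984.
Too high — lower k to spread out. Iterating converges to k ≈ 1.69.
Then θ = 7660/(1.69−1) ≈ 11100.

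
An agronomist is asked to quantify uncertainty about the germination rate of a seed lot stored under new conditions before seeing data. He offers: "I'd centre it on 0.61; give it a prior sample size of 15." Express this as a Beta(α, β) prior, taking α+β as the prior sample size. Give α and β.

α = 9.15, β = 5.85

Under the effective-sample-size interpretation, Beta(α, β) has prior mean α/(α+β) and prior sample size α+β.
So α+β = 15 and α/(α+β) = 0.61, giving α = 0.61·15 = 9.15 and β = 15 − 9.15 = 5.85.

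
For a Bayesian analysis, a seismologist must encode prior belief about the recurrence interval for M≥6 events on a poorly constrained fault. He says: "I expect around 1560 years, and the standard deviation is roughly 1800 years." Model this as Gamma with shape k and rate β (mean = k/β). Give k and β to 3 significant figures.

k ≈ 0.751, β ≈ 0.000481

For Gamma(k, rate β): mean = k/β, variance = k/β², so CV = 1/√k.
CV = SD/mean = 1800/1560 = 1.154, hence k = 1/CV² = 0.751.
Then β = k/mean = 0.751/1560 = 0.000481.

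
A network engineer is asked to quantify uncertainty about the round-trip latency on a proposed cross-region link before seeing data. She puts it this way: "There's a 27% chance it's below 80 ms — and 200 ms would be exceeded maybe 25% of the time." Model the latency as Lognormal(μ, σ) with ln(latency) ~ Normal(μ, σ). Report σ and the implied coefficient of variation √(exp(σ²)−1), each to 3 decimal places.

σ ≈ 0.712, CV ≈ 0.812

If T ~ Lognormal(μ,σ) then ln T ~ Normal(μ,σ), so the p-quantile of ln T is μ + z_p·σ.
ln(80) = 4.382 and ln(200) = 5.298; z_{0.27} = -0.6128, z_{0.75} = 0.6745.
σ = (5.298 − 4.382)/(0.6745 − (-0.6128)) = 0.712.
μ = 4.382 − (-0.6128)·0.712 = 4.818.
CV = √(exp(σ²)−1) = √(exp(0.5066)−1) = 0.812.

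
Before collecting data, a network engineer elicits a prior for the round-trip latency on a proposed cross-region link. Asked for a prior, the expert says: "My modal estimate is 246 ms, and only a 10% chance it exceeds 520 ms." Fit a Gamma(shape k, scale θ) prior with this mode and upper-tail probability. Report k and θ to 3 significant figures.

k ≈ 4.43, θ ≈ 71.7

Gamma(k,θ) with k>1 has mode (k−1)θ, so θ = 246/(k−1).
Need P(X < 520) = 0.9 with θ tied to k this way. Start at k = 2, θ = 246: P(X<520) ≈ 0.624.
Too low — raise k to concentrate. Iterating converges to k ≈ 4.43.
Then θ = 246/(4.43−1) ≈ 71.7.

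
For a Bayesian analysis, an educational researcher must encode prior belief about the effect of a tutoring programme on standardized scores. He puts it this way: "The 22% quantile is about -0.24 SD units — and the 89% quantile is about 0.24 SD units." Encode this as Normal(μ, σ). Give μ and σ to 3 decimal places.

μ = -0.055, σ = 0.240

The p-quantile of Normal(μ,σ) is μ + z_p·σ, with z_{0.22} = -0.7722 and z_{0.89} = 1.227.
Eliminate σ: μ = (z₂·x₁ − z₁·x₂)/(z₂ − z₁) = (1.227·-0.24 − (-0.7722)·0.24)/1.999 = -0.055.
Then σ = (x₂ − x₁)/(z₂ − z₁) = (0.24 − -0.24)/1.999 = 0.240.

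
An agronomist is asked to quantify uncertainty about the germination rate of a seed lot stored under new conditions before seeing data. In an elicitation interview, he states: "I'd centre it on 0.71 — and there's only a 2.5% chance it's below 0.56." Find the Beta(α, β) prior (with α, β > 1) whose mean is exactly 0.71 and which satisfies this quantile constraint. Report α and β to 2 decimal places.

With mean 0.71 fixed, write α = 0.71s, β = 0.29s where s = α+β.
Need P(θ < 0.56) = 0.025 under Beta(0.71s, 0.29s). Normal approximation: (q−m)/√(m(1−m)/s) ≈ z_{0.025} = -1.96, so s ≈ 0.71·0.29·(-1.96)²/(0.56−0.71)² = 35.2.
At s = 35.2: P(θ<0.56) ≈ 0.031. Adjusting to match 0.025 gives s ≈ 38.88.
So α = 0.71·38.88 ≈ 27.60, β = 0.29·38.88 ≈ 11.27.

α ≈ 27.60, β ≈ 11.27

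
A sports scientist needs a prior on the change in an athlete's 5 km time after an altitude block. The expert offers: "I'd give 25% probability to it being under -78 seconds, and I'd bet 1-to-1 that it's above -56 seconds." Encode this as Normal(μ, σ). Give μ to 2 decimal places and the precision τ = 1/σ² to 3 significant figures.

The p-quantile of Normal(μ,σ) is μ + z_p·σ, with z_{0.25} = -0.6745 and z_{0.5} = 0.
Eliminate σ: μ = (z₂·x₁ − z₁·x₂)/(z₂ − z₁) = (0·-78 − (-0.6745)·-56)/0.6745 = -56.00.
Then σ = (x₂ − x₁)/(z₂ − z₁) = (-56 − -78)/0.6745 = 32.62.
Precision τ = 1/σ² = 1/32.62² = 0.00094.

μ = -56.00, τ = 0.00094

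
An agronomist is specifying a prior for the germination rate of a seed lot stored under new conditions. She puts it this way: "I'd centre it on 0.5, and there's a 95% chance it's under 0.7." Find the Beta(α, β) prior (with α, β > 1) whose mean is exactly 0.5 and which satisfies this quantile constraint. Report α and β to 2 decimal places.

α ≈ 8.00, β ≈ 8.00

With mean 0.5 fixed, write α = 0.5s, β = 0.5s where s = α+β.
Need P(θ < 0.7) = 0.95 under Beta(0.5s, 0.5s). Normal approximation: (q−m)/√(m(1−m)/s) ≈ z_{0.95} = 1.64, so s ≈ 0.5·0.5·(1.64)²/(0.7−0.5)² = 16.9.
At s = 16.9: P(θ<0.7) ≈ 0.955. Adjusting to match 0.95 gives s ≈ 16.00.
So α = 0.5·16.00 ≈ 8.00, β = 0.5·16.00 ≈ 8.00.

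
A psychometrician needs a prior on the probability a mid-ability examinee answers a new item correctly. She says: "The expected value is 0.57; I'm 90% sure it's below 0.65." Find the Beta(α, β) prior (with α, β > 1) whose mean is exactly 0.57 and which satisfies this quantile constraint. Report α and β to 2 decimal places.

α ≈ 35.21, β ≈ 26.56

With mean 0.57 fixed, write α = 0.57s, β = 0.43s where s = α+β.
Need P(θ < 0.65) = 0.9 under Beta(0.57s, 0.43s). Normal approximation: (q−m)/√(m(1−m)/s) ≈ z_{0.9} = 1.28, so s ≈ 0.57·0.43·(1.28)²/(0.65−0.57)² = 62.9.
At s = 62.9: P(θ<0.65) ≈ 0.902. Adjusting to match 0.9 gives s ≈ 61.77.
So α = 0.57·61.77 ≈ 35.21, β = 0.43·61.77 ≈ 26.56.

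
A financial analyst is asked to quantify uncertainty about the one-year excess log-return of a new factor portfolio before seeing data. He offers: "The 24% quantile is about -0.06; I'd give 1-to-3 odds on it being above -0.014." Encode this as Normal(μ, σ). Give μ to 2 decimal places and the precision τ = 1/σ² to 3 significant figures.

The p-quantile of Normal(μ,σ) is μ + z_p·σ, with z_{0.24} = -0.7063 and z_{0.75} = 0.6745.
Eliminate σ: μ = (z₂·x₁ − z₁·x₂)/(z₂ − z₁) = (0.6745·-0.06 − (-0.7063)·-0.014)/1.381 = -0.04.
Then σ = (x₂ − x₁)/(z₂ − z₁) = (-0.014 − -0.06)/1.381 = 0.03.
Precision τ = 1/σ² = 1/0.03331² = 901.

μ = -0.04, τ = 901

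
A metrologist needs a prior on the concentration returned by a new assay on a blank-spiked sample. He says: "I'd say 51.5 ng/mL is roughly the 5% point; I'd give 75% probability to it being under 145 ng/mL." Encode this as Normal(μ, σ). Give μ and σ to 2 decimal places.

The p-quantile of Normal(μ,σ) is μ + z_p·σ, with z_{0.05} = -1.645 and z_{0.75} = 0.6745.
Eliminate σ: μ = (z₂·x₁ − z₁·x₂)/(z₂ − z₁) = (0.6745·51.5 − (-1.645)·145)/2.319 = 117.81.
Then σ = (x₂ − x₁)/(z₂ − z₁) = (145 − 51.5)/2.319 = 40.31.

μ = 117.81, σ = 40.31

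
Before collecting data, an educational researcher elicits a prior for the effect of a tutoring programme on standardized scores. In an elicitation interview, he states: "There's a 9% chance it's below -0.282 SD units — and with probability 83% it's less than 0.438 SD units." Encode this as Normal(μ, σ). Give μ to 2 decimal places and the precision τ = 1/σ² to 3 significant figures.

μ = 0.14, τ = 10.2

The p-quantile of Normal(μ,σ) is μ + z_p·σ, with z_{0.09} = -1.341 and z_{0.83} = 0.9542.
Eliminate σ: μ = (z₂·x₁ − z₁·x₂)/(z₂ − z₁) = (0.9542·-0.282 − (-1.341)·0.438)/2.295 = 0.14.
Then σ = (x₂ − x₁)/(z₂ − z₁) = (0.438 − -0.282)/2.295 = 0.31.
Precision τ = 1/σ² = 1/0.3137² = 10.2.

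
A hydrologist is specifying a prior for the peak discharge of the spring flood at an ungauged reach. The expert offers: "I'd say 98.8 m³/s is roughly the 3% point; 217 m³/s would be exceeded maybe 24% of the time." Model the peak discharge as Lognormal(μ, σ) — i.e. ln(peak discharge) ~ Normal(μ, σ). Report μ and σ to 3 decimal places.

If T ~ Lognormal(μ,σ) then ln T ~ Normal(μ,σ), so the p-quantile of ln T is μ + z_p·σ.
ln(98.8) = 4.593 and ln(217) = 5.38; z_{0.03} = -1.881, z_{0.76} = 0.7063.
σ = (5.38 − 4.593)/(0.7063 − (-1.881)) = 0.304.
μ = 4.593 − (-1.881)·0.304 = 5.165.

μ ≈ 5.165, σ ≈ 0.304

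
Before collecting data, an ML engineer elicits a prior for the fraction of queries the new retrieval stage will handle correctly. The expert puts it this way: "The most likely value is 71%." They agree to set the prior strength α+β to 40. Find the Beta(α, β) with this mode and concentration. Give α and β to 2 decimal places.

For α,β > 1 the Beta mode is (α−1)/(α+β−2). With α+β = 40, the mode is (α−1)/38.
Set (α−1)/38 = 0.71 → α = 1 + 0.71·38 = 27.98.
β = 40 − α = 12.02.

α = 27.98, β = 12.02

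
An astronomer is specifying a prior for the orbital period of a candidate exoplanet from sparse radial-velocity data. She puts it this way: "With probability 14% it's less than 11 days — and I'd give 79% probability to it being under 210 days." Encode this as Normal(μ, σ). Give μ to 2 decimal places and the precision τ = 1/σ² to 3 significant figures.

The p-quantile of Normal(μ,σ) is μ + z_p·σ, with z_{0.14} = -1.08 and z_{0.79} = 0.8064.
Eliminate σ: μ = (z₂·x₁ − z₁·x₂)/(z₂ − z₁) = (0.8064·11 − (-1.08)·210)/1.887 = 124.94.
Then σ = (x₂ − x₁)/(z₂ − z₁) = (210 − 11)/1.887 = 105.47.
Precision τ = 1/σ² = 1/105.5² = 8.99e-05.

μ = 124.94, τ = 8.99e-05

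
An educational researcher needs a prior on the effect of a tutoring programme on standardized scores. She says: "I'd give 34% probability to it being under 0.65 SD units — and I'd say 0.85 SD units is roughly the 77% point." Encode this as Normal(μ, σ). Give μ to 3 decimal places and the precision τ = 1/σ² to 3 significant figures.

The p-quantile of Normal(μ,σ) is μ + z_p·σ, with z_{0.34} = -0.4125 and z_{0.77} = 0.7388.
Eliminate σ: μ = (z₂·x₁ − z₁·x₂)/(z₂ − z₁) = (0.7388·0.65 − (-0.4125)·0.85)/1.151 = 0.722.
Then σ = (x₂ − x₁)/(z₂ − z₁) = (0.85 − 0.65)/1.151 = 0.174.
Precision τ = 1/σ² = 1/0.1737² = 33.1.

μ = 0.722, τ = 33.1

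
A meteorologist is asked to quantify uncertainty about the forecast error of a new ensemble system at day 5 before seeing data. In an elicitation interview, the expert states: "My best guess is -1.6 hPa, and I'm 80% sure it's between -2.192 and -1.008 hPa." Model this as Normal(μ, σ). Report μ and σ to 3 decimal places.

μ = -1.600, σ = 0.462

A symmetric 80% interval runs μ ± z·σ with z = 1.282.
Half-width = 0.592, so σ = 0.592/1.282 = 0.462.
μ is the stated best guess, -1.600.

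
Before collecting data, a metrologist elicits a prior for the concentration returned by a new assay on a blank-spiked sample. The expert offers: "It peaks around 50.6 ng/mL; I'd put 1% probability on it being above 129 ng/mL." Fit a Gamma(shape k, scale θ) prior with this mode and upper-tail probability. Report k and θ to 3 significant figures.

Gamma(k,θ) with k>1 has mode (k−1)θ, so θ = 50.6/(k−1).
Need P(X < 129) = 0.99 with θ tied to k this way. Start at k = 2, θ = 50.6: P(X<129) ≈ 0.723.
Too low — raise k to concentrate. Iterating converges to k ≈ 6.34.
Then θ = 50.6/(6.34−1) ≈ 9.48.

k ≈ 6.34, θ ≈ 9.48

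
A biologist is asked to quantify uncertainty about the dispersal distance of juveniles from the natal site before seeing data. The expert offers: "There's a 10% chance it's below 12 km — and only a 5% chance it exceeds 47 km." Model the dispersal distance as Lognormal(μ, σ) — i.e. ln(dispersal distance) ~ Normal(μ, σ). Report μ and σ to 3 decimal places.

If T ~ Lognormal(μ,σ) then ln T ~ Normal(μ,σ), so the p-quantile of ln T is μ + z_p·σ.
ln(12) = 2.485 and ln(47) = 3.85; z_{0.1} = -1.282, z_{0.95} = 1.645.
σ = (3.85 − 2.485)/(1.645 − (-1.282)) = 0.467.
μ = 2.485 − (-1.282)·0.467 = 3.083.

μ ≈ 3.083, σ ≈ 0.467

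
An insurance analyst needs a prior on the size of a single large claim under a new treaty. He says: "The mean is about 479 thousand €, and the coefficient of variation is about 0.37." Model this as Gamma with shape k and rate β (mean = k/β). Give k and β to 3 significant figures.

k ≈ 7.3, β ≈ 0.0152

For Gamma(k, rate β): mean = k/β, variance = k/β², so CV = 1/√k.
CV = 0.37, hence k = 1/CV² = 7.3.
Then β = k/mean = 7.3/479 = 0.0152.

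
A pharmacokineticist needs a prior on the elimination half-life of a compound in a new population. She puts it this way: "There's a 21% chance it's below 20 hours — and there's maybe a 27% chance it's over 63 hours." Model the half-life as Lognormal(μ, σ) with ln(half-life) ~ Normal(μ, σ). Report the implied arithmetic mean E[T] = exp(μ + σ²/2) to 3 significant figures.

If T ~ Lognormal(μ,σ) then ln T ~ Normal(μ,σ), so the p-quantile of ln T is μ + z_p·σ.
ln(20) = 2.996 and ln(63) = 4.143; z_{0.21} = -0.8064, z_{0.73} = 0.6128.
σ = (4.143 − 2.996)/(0.6128 − (-0.8064)) = 0.808.
μ = 2.996 − (-0.8064)·0.808 = 3.648.
E[T] = exp(μ + σ²/2) = exp(3.648 + 0.3268) = 53.2 hours.

E[T] ≈ 53.2 hours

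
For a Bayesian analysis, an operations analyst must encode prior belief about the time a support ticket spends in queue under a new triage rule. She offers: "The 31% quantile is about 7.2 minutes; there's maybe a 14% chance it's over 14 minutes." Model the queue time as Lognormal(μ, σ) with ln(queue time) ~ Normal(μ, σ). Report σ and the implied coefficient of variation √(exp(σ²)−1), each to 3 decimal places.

σ ≈ 0.422, CV ≈ 0.441

If T ~ Lognormal(μ,σ) then ln T ~ Normal(μ,σ), so the p-quantile of ln T is μ + z_p·σ.
ln(7.2) = 1.974 and ln(14) = 2.639; z_{0.31} = -0.4959, z_{0.86} = 1.08.
σ = (2.639 − 1.974)/(1.08 − (-0.4959)) = 0.422.
μ = 1.974 − (-0.4959)·0.422 = 2.183.
CV = √(exp(σ²)−1) = √(exp(0.1780)−1) = 0.441.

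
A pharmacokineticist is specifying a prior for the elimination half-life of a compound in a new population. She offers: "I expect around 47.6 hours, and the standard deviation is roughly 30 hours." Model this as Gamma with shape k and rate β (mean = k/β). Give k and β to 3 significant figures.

For Gamma(k, rate β): mean = k/β, variance = k/β², so CV = 1/√k.
CV = SD/mean = 30/47.6 = 0.6303, hence k = 1/CV² = 2.52.
Then β = k/mean = 2.52/47.6 = 0.0529.

k ≈ 2.52, β ≈ 0.0529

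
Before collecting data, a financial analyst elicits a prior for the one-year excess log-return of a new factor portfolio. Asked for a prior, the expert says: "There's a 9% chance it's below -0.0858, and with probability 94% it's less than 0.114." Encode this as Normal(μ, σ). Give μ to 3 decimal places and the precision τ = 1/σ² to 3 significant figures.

μ = 0.007, τ = 210

The p-quantile of Normal(μ,σ) is μ + z_p·σ, with z_{0.09} = -1.341 and z_{0.94} = 1.555.
Eliminate σ: μ = (z₂·x₁ − z₁·x₂)/(z₂ − z₁) = (1.555·-0.0858 − (-1.341)·0.114)/2.896 = 0.007.
Then σ = (x₂ − x₁)/(z₂ − z₁) = (0.114 − -0.0858)/2.896 = 0.069.
Precision τ = 1/σ² = 1/0.069² = 210.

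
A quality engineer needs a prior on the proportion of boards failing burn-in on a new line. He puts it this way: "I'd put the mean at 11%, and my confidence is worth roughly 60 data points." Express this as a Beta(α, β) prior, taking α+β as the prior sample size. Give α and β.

Under the effective-sample-size interpretation, Beta(α, β) has prior mean α/(α+β) and prior sample size α+β.
So α+β = 60 and α/(α+β) = 0.11, giving α = 0.11·60 = 6.6 and β = 60 − 6.6 = 53.4.

α = 6.6, β = 53.4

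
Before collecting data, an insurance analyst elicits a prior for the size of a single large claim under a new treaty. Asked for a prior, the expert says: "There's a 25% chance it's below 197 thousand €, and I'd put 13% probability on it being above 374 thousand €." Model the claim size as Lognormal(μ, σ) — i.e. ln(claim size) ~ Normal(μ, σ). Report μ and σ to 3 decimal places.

If T ~ Lognormal(μ,σ) then ln T ~ Normal(μ,σ), so the p-quantile of ln T is μ + z_p·σ.
ln(197) = 5.283 and ln(374) = 5.924; z_{0.25} = -0.6745, z_{0.87} = 1.126.
σ = (5.924 − 5.283)/(1.126 − (-0.6745)) = 0.356.
μ = 5.283 − (-0.6745)·0.356 = 5.523.

μ ≈ 5.523, σ ≈ 0.356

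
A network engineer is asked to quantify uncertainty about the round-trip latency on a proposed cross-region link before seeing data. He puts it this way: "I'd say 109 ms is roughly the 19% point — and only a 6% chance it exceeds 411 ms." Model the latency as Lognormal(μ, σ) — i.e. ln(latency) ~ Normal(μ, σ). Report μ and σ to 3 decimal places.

μ ≈ 5.170, σ ≈ 0.546

If T ~ Lognormal(μ,σ) then ln T ~ Normal(μ,σ), so the p-quantile of ln T is μ + z_p·σ.
ln(109) = 4.691 and ln(411) = 6.019; z_{0.19} = -0.8779, z_{0.94} = 1.555.
σ = (6.019 − 4.691)/(1.555 − (-0.8779)) = 0.546.
μ = 4.691 − (-0.8779)·0.546 = 5.170.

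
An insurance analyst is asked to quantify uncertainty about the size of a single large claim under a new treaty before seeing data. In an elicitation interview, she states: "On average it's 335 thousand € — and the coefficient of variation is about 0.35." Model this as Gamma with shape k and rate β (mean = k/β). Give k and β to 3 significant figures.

k ≈ 8.16, β ≈ 0.0244

For Gamma(k, rate β): mean = k/β, variance = k/β², so CV = 1/√k.
CV = 0.35, hence k = 1/CV² = 8.16.
Then β = k/mean = 8.16/335 = 0.0244.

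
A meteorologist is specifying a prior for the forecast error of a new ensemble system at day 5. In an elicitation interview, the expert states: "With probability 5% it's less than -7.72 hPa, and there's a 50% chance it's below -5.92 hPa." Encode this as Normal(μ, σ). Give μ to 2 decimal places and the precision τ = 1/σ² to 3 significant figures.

The p-quantile of Normal(μ,σ) is μ + z_p·σ, with z_{0.05} = -1.645 and z_{0.5} = 0.
Eliminate σ: μ = (z₂·x₁ − z₁·x₂)/(z₂ − z₁) = (0·-7.72 − (-1.645)·-5.92)/1.645 = -5.92.
Then σ = (x₂ − x₁)/(z₂ − z₁) = (-5.92 − -7.72)/1.645 = 1.09.
Precision τ = 1/σ² = 1/1.094² = 0.835.

μ = -5.92, τ = 0.835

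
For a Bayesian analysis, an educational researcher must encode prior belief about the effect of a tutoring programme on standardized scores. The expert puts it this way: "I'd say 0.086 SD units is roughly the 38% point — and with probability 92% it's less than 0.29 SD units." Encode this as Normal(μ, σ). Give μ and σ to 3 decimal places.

μ = 0.122, σ = 0.119

The p-quantile of Normal(μ,σ) is μ + z_p·σ, with z_{0.38} = -0.3055 and z_{0.92} = 1.405.
Eliminate σ: μ = (z₂·x₁ − z₁·x₂)/(z₂ − z₁) = (1.405·0.086 − (-0.3055)·0.29)/1.711 = 0.122.
Then σ = (x₂ − x₁)/(z₂ − z₁) = (0.29 − 0.086)/1.711 = 0.119.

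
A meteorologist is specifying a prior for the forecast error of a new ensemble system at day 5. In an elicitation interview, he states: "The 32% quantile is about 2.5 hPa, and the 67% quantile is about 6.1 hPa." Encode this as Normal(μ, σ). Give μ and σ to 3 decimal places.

The p-quantile of Normal(μ,σ) is μ + z_p·σ, with z_{0.32} = -0.4677 and z_{0.67} = 0.4399.
Eliminate σ: μ = (z₂·x₁ − z₁·x₂)/(z₂ − z₁) = (0.4399·2.5 − (-0.4677)·6.1)/0.9076 = 4.355.
Then σ = (x₂ − x₁)/(z₂ − z₁) = (6.1 − 2.5)/0.9076 = 3.966.

μ = 4.355, σ = 3.966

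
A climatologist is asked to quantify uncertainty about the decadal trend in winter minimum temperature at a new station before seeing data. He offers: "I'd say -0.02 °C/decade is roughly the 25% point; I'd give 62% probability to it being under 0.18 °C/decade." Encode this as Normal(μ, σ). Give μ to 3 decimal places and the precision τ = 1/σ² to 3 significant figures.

For Normal(μ,σ), the p-quantile is μ + z_p·σ. Here z_{0.25} = -0.6745, z_{0.62} = 0.3055.
So -0.02 = μ − 0.6745σ and 0.18 = μ + 0.3055σ.
Subtracting: σ = (0.18 − -0.02)/(0.3055 − (-0.6745)) = 0.204.
Then μ = -0.02 − (-0.6745)·0.204 = 0.118.
Precision τ = 1/σ² = 1/0.2041² = 24.

μ = 0.118, τ = 24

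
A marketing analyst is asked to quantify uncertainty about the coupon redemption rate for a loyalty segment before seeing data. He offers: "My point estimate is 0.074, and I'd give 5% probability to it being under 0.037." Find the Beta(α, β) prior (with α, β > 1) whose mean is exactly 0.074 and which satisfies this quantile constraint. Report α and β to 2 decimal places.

α ≈ 7.64, β ≈ 95.62

With mean 0.074 fixed, write α = 0.074s, β = 0.926s where s = α+β.
Need P(θ < 0.037) = 0.05 under Beta(0.074s, 0.926s). Normal approximation: (q−m)/√(m(1−m)/s) ≈ z_{0.05} = -1.64, so s ≈ 0.074·0.926·(-1.64)²/(0.037−0.074)² = 135.4.
At s = 135.4: P(θ<0.037) ≈ 0.028. Adjusting to match 0.05 gives s ≈ 103.26.
So α = 0.074·103.26 ≈ 7.64, β = 0.926·103.26 ≈ 95.62.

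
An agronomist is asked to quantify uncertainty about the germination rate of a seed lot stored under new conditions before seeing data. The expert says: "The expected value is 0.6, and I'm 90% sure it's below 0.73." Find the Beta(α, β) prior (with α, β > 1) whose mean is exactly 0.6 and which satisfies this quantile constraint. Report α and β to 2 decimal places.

With mean 0.6 fixed, write α = 0.6s, β = 0.4s where s = α+β.
Need P(θ < 0.73) = 0.9 under Beta(0.6s, 0.4s). Normal approximation: (q−m)/√(m(1−m)/s) ≈ z_{0.9} = 1.28, so s ≈ 0.6·0.4·(1.28)²/(0.73−0.6)² = 23.3.
At s = 23.3: P(θ<0.73) ≈ 0.906. Adjusting to match 0.9 gives s ≈ 22.21.
So α = 0.6·22.21 ≈ 13.33, β = 0.4·22.21 ≈ 8.88.

α ≈ 13.33, β ≈ 8.88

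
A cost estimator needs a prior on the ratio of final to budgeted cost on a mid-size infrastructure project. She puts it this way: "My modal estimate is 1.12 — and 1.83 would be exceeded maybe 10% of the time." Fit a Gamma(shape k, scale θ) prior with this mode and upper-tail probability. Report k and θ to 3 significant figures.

Gamma(k,θ) with k>1 has mode (k−1)θ, so θ = 1.12/(k−1).
Need P(X < 1.83) = 0.9 with θ tied to k this way. Start at k = 2, θ = 1.12: P(X<1.83) ≈ 0.486.
Too low — raise k to concentrate. Iterating converges to k ≈ 8.82.
Then θ = 1.12/(8.82−1) ≈ 0.143.

k ≈ 8.82, θ ≈ 0.143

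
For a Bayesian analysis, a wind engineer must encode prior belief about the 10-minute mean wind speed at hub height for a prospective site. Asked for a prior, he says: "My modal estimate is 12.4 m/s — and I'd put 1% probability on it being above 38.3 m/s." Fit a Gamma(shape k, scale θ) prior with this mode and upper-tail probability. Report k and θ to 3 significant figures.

Gamma(k,θ) with k>1 has mode (k−1)θ, so θ = 12.4/(k−1).
Need P(X < 38.3) = 0.99 with θ tied to k this way. Start at k = 2, θ = 12.4: P(X<38.3) ≈ 0.814.
Too low — raise k to concentrate. Iterating converges to k ≈ 4.51.
Then θ = 12.4/(4.51−1) ≈ 3.53.

k ≈ 4.51, θ ≈ 3.53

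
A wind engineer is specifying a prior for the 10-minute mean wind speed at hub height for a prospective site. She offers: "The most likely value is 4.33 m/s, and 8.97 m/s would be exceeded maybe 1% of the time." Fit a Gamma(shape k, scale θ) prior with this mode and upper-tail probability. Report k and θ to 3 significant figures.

Gamma(k,θ) with k>1 has mode (k−1)θ, so θ = 4.33/(k−1).
Need P(X < 8.97) = 0.99 with θ tied to k this way. Start at k = 2, θ = 4.33: P(X<8.97) ≈ 0.613.
Too low — raise k to concentrate. Iterating converges to k ≈ 10.2.
Then θ = 4.33/(10.2−1) ≈ 0.471.

k ≈ 10.2, θ ≈ 0.471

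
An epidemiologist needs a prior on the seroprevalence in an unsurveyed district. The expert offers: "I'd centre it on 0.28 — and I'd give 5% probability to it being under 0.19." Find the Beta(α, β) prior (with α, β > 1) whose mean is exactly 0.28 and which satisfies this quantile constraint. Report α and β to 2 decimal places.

α ≈ 16.91, β ≈ 43.49

With mean 0.28 fixed, write α = 0.28s, β = 0.72s where s = α+β.
Need P(θ < 0.19) = 0.05 under Beta(0.28s, 0.72s). Normal approximation: (q−m)/√(m(1−m)/s) ≈ z_{0.05} = -1.64, so s ≈ 0.28·0.72·(-1.64)²/(0.19−0.28)² = 67.3.
At s = 67.3: P(θ<0.19) ≈ 0.041. Adjusting to match 0.05 gives s ≈ 60.40.
So α = 0.28·60.40 ≈ 16.91, β = 0.72·60.40 ≈ 43.49.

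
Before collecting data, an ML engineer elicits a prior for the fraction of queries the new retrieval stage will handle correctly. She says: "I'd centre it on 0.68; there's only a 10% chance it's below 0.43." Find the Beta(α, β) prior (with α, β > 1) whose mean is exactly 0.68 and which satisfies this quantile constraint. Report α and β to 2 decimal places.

α ≈ 4.04, β ≈ 1.90

With mean 0.68 fixed, write α = 0.68s, β = 0.32s where s = α+β.
Need P(θ < 0.43) = 0.1 under Beta(0.68s, 0.32s). Normal approximation: (q−m)/√(m(1−m)/s) ≈ z_{0.1} = -1.28, so s ≈ 0.68·0.32·(-1.28)²/(0.43−0.68)² = 5.7.
At s = 5.7: P(θ<0.43) ≈ 0.104. Adjusting to match 0.1 gives s ≈ 5.94.
So α = 0.68·5.94 ≈ 4.04, β = 0.32·5.94 ≈ 1.90.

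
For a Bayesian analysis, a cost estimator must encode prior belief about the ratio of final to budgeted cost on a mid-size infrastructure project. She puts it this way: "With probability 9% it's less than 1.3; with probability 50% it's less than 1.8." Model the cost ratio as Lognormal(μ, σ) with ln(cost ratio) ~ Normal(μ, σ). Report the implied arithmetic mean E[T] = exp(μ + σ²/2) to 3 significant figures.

E[T] ≈ 1.85

If T ~ Lognormal(μ,σ) then ln T ~ Normal(μ,σ), so the p-quantile of ln T is μ + z_p·σ.
ln(1.3) = 0.2624 and ln(1.8) = 0.5878; z_{0.09} = -1.341, z_{0.5} = 0.
σ = (0.5878 − 0.2624)/(0 − (-1.341)) = 0.243.
μ = 0.2624 − (-1.341)·0.243 = 0.588.
E[T] = exp(μ + σ²/2) = exp(0.588 + 0.0295) = 1.85.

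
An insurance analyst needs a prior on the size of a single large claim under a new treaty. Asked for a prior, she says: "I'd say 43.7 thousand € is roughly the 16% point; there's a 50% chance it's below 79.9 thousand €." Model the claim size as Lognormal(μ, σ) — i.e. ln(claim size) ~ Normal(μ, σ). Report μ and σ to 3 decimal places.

If T ~ Lognormal(μ,σ) then ln T ~ Normal(μ,σ), so the p-quantile of ln T is μ + z_p·σ.
ln(43.7) = 3.777 and ln(79.9) = 4.381; z_{0.16} = -0.9945, z_{0.5} = 0.
σ = (4.381 − 3.777)/(0 − (-0.9945)) = 0.607.
μ = 3.777 − (-0.9945)·0.607 = 4.381.

μ ≈ 4.381, σ ≈ 0.607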